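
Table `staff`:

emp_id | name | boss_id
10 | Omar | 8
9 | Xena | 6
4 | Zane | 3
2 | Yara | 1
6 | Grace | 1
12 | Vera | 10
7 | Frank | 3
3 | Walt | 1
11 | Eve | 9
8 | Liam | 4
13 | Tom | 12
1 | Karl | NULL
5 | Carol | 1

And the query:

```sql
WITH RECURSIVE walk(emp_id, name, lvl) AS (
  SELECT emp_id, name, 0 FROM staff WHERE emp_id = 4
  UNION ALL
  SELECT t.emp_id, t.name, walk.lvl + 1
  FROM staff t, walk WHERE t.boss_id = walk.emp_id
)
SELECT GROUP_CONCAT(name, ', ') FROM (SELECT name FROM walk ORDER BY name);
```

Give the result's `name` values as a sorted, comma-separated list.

Base: emp_id=4 (Zane) at lvl 0.
Iteration 1: rows with boss_id in {4} -> Liam (id 8, lvl 1).
Iteration 2: rows with boss_id in {8} -> Omar (id 10, lvl 2).
Iteration 3: rows with boss_id in {10} -> Vera (id 12, lvl 3).
Iteration 4: rows with boss_id in {12} -> Tom (id 13, lvl 4).
Iteration 5: no rows with boss_id in {13}; recursion stops.

Liam, Omar, Tom, Vera, Zane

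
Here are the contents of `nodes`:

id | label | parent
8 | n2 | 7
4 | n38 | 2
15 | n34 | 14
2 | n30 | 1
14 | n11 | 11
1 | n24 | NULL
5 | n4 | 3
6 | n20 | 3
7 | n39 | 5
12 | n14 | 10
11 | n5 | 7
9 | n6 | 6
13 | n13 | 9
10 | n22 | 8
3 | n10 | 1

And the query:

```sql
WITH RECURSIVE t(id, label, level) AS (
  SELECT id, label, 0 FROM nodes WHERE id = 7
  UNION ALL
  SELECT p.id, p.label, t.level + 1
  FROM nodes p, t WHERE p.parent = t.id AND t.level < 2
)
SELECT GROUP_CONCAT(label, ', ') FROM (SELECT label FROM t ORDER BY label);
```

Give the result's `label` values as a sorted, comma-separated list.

Base: id=7 (n39) at level 0.
Iteration 1: rows with parent in {7} -> n2 (id 8, level 1), n5 (id 11, level 1).
Iteration 2: rows with parent in {8,11} -> n22 (id 10, level 2), n11 (id 14, level 2).
Iteration 3: level < 2 fails for all current rows; recursion stops.

n11, n2, n22, n39, n5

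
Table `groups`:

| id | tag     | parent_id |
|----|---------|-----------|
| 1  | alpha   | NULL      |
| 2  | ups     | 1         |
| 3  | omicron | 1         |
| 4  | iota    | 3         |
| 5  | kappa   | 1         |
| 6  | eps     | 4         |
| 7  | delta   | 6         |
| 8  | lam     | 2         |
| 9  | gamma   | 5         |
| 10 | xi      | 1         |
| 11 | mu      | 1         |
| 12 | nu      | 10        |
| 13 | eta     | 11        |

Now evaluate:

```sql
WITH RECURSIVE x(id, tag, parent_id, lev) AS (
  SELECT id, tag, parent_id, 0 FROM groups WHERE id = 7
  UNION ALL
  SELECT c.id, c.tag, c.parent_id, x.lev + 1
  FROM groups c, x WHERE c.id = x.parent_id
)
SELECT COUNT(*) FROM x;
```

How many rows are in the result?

5

Base: id=7 (delta), parent_id=6, lev 0.
Iteration 1: join on id=6 -> eps (id 6, parent_id=4, lev 1).
Iteration 2: join on id=4 -> iota (id 4, parent_id=3, lev 2).
Iteration 3: join on id=3 -> omicron (id 3, parent_id=1, lev 3).
Iteration 4: join on id=1 -> alpha (id 1, parent_id=NULL, lev 4).
Iteration 5: parent_id is NULL; no match; recursion stops.
Total rows emitted: 5.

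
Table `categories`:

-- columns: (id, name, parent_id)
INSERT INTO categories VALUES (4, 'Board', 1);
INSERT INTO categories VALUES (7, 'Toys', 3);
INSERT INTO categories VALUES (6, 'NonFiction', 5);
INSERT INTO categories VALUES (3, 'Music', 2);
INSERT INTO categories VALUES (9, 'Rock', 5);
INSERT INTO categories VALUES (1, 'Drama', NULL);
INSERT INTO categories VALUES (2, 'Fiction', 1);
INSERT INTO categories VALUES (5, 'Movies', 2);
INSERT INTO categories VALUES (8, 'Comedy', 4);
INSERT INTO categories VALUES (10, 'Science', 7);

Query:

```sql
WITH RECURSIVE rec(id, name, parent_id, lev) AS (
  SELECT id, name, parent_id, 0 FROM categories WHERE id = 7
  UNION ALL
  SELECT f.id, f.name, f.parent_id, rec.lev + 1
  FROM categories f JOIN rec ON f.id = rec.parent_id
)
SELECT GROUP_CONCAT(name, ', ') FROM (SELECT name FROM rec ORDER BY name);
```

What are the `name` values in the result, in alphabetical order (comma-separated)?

Base: id=7 (Toys), parent_id=3, lev 0.
Iteration 1: join on id=3 -> Music (id 3, parent_id=2, lev 1).
Iteration 2: join on id=2 -> Fiction (id 2, parent_id=1, lev 2).
Iteration 3: join on id=1 -> Drama (id 1, parent_id=NULL, lev 3).
Iteration 4: parent_id is NULL; no match; recursion stops.

Drama, Fiction, Music, Toys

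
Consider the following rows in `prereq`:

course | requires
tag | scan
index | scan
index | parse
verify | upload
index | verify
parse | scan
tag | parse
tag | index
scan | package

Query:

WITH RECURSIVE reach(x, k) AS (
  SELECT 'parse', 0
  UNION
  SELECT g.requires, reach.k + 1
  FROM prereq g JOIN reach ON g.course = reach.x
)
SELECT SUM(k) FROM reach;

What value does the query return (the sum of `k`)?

Base: (parse, k=0).
Iteration 1: edges from {parse} -> (scan, k=1).
Iteration 2: edges from {scan} -> (package, k=2).
Iteration 3: no outgoing edges from {package}; recursion stops.
SUM(k) = 0 + 1 + 2 = 3.

3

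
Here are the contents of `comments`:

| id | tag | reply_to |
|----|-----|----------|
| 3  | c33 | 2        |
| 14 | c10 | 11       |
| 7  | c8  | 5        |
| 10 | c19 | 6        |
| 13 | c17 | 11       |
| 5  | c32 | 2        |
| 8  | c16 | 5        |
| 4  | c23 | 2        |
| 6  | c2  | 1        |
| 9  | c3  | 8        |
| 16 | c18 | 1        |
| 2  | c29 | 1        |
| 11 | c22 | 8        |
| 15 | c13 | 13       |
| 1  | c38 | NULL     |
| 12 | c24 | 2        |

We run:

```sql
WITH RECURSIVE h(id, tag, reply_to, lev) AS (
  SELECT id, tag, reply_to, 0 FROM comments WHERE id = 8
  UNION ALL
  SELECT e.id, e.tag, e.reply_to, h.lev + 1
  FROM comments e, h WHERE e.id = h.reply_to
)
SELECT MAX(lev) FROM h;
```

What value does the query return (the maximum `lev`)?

Base: id=8 (c16), reply_to=5, lev 0.
Iteration 1: join on id=5 -> c32 (id 5, reply_to=2, lev 1).
Iteration 2: join on id=2 -> c29 (id 2, reply_to=1, lev 2).
Iteration 3: join on id=1 -> c38 (id 1, reply_to=NULL, lev 3).
Iteration 4: reply_to is NULL; no match; recursion stops.
lev values: 0, 1, 2, 3; the maximum is 3.

3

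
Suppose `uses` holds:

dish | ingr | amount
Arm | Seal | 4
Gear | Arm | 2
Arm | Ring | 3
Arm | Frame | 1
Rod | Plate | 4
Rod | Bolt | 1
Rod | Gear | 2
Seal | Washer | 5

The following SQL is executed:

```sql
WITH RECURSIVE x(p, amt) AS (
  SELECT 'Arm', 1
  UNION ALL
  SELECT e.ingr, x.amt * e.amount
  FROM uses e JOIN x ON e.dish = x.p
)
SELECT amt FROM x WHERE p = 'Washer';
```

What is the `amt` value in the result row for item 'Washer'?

20

Base: (Arm, amt=1).
Iteration 1: components of {Arm} -> Frame = 1*1 = 1, Ring = 1*3 = 3, Seal = 1*4 = 4.
Iteration 2: components of {Frame,Ring,Seal} -> Washer = 4*5 = 20.
Iteration 3: no further components; recursion stops.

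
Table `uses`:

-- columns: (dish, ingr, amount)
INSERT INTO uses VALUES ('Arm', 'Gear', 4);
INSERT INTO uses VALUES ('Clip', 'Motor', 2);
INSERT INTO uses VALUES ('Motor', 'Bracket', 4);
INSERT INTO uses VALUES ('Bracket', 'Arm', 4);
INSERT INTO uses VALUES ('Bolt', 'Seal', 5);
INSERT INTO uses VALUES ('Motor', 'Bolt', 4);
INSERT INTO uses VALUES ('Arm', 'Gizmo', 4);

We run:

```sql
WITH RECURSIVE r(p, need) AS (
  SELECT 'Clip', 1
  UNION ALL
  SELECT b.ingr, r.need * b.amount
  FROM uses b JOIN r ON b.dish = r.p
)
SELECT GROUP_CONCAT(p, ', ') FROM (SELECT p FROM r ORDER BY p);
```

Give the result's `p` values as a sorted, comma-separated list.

Base: (Clip, need=1).
Iteration 1: components of {Clip} -> Motor = 1*2 = 2.
Iteration 2: components of {Motor} -> Bolt = 2*4 = 8, Bracket = 2*4 = 8.
Iteration 3: components of {Bolt,Bracket} -> Arm = 8*4 = 32, Seal = 8*5 = 40.
Iteration 4: components of {Arm,Seal} -> Gear = 32*4 = 128, Gizmo = 32*4 = 128.
Iteration 5: no further components; recursion stops.

Arm, Bolt, Bracket, Clip, Gear, Gizmo, Motor, Seal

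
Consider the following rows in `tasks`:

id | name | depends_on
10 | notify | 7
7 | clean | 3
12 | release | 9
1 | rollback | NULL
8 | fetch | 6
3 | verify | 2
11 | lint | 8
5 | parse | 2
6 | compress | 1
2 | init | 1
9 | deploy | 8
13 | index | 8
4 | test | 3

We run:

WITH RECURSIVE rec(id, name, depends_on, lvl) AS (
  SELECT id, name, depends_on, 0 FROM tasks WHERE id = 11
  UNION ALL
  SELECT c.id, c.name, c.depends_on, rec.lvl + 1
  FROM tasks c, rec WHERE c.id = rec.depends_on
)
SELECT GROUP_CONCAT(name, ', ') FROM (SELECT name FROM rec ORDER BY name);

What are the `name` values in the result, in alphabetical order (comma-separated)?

compress, fetch, lint, rollback

Base: id=11 (lint), depends_on=8, lvl 0.
Iteration 1: join on id=8 -> fetch (id 8, depends_on=6, lvl 1).
Iteration 2: join on id=6 -> compress (id 6, depends_on=1, lvl 2).
Iteration 3: join on id=1 -> rollback (id 1, depends_on=NULL, lvl 3).
Iteration 4: depends_on is NULL; no match; recursion stops.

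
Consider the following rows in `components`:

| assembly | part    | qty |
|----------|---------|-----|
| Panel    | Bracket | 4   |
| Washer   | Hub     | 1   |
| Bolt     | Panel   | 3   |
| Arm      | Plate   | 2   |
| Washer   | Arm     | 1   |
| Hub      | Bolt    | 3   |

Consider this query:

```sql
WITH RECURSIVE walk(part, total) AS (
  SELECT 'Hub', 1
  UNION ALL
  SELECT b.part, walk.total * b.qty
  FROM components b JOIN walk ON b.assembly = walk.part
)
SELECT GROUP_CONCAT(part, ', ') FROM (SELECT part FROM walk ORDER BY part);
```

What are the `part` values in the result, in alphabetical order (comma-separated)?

Base: (Hub, total=1).
Iteration 1: components of {Hub} -> Bolt = 1*3 = 3.
Iteration 2: components of {Bolt} -> Panel = 3*3 = 9.
Iteration 3: components of {Panel} -> Bracket = 9*4 = 36.
Iteration 4: no further components; recursion stops.

Bolt, Bracket, Hub, Panel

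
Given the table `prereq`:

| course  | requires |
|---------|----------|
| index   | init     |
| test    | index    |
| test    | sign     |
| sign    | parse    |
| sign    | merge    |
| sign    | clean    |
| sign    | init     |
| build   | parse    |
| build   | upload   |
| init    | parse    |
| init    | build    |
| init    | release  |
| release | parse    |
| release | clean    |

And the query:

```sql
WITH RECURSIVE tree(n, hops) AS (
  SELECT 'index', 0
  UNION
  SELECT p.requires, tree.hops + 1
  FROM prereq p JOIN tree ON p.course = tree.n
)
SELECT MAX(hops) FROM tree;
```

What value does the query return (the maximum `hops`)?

Base: (index, hops=0).
Iteration 1: edges from {index} -> (init, hops=1).
Iteration 2: edges from {init} -> (build, hops=2), (parse, hops=2), (release, hops=2).
Iteration 3: edges from {build,parse,release} -> (clean, hops=3), (parse, hops=3), (upload, hops=3). [UNION drops 1 duplicate row(s)]
Iteration 4: no outgoing edges from {clean,parse,upload}; recursion stops.
hops values: 0, 1, 2, 2, 2, 3, 3, 3; the maximum is 3.

3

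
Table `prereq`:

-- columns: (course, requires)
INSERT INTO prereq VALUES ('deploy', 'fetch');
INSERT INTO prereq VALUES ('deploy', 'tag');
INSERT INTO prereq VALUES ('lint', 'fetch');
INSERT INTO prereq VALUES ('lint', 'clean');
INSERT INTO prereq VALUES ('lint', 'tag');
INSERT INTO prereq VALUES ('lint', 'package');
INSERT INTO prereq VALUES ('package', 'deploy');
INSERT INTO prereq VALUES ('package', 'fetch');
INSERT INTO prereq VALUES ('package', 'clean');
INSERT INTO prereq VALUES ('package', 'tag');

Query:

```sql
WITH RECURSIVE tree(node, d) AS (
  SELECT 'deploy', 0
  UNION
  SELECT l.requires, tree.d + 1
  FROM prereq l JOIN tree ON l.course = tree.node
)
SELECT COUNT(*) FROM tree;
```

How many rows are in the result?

Base: (deploy, d=0).
Iteration 1: edges from {deploy} -> (fetch, d=1), (tag, d=1).
Iteration 2: no outgoing edges from {fetch,tag}; recursion stops.
Total rows emitted: 3.

3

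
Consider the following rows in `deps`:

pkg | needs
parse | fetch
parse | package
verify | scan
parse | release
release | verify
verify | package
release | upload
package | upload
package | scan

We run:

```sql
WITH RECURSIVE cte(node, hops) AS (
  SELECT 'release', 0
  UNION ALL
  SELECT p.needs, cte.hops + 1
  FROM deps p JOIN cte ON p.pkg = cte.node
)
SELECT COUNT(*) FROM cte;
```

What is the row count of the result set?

7

Base: (release, hops=0).
Iteration 1: edges from {release} -> (upload, hops=1), (verify, hops=1).
Iteration 2: edges from {upload,verify} -> (package, hops=2), (scan, hops=2).
Iteration 3: edges from {package,scan} -> (scan, hops=3), (upload, hops=3).
Iteration 4: no outgoing edges from {scan,upload}; recursion stops.
Total rows emitted: 7.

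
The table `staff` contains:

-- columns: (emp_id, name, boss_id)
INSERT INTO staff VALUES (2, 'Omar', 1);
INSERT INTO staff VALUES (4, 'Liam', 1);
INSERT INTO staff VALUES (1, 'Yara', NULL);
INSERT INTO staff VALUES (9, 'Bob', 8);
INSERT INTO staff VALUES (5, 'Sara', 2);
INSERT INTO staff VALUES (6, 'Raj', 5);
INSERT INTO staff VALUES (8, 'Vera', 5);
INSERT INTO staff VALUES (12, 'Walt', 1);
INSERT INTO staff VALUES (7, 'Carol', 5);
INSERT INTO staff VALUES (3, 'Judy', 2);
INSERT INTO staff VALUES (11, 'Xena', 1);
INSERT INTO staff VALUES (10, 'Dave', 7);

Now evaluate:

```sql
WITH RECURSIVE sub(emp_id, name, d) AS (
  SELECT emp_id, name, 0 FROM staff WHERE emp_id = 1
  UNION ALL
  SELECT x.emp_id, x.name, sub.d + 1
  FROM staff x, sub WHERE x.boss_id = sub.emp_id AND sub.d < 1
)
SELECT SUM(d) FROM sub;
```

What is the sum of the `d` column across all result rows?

4

Base: emp_id=1 (Yara) at d 0.
Iteration 1: rows with boss_id in {1} -> Omar (id 2, d 1), Liam (id 4, d 1), Xena (id 11, d 1), Walt (id 12, d 1).
Iteration 2: d < 1 fails for all current rows; recursion stops.
SUM(d) = 0 + 1 + 1 + 1 + 1 = 4.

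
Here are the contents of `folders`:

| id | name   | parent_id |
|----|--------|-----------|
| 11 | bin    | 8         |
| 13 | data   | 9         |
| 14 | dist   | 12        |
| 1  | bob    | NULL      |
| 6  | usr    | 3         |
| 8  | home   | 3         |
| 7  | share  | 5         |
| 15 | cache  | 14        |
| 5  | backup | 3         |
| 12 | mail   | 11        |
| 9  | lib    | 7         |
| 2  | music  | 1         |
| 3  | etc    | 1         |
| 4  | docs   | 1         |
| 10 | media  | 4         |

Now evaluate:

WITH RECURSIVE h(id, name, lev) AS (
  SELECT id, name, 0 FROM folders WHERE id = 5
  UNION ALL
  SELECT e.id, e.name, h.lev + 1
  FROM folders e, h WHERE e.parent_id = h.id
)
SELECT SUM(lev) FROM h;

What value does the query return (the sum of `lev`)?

Base: id=5 (backup) at lev 0.
Iteration 1: rows with parent_id in {5} -> share (id 7, lev 1).
Iteration 2: rows with parent_id in {7} -> lib (id 9, lev 2).
Iteration 3: rows with parent_id in {9} -> data (id 13, lev 3).
Iteration 4: no rows with parent_id in {13}; recursion stops.
SUM(lev) = 0 + 1 + 2 + 3 = 6.

6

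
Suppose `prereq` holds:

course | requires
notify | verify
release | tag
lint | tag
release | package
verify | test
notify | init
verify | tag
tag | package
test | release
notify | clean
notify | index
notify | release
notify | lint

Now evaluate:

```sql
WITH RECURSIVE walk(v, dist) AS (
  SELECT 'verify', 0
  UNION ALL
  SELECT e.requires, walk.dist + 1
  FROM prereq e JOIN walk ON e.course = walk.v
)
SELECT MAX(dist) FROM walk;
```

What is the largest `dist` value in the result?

Base: (verify, dist=0).
Iteration 1: edges from {verify} -> (tag, dist=1), (test, dist=1).
Iteration 2: edges from {tag,test} -> (package, dist=2), (release, dist=2).
Iteration 3: edges from {package,release} -> (package, dist=3), (tag, dist=3).
Iteration 4: edges from {package,tag} -> (package, dist=4).
Iteration 5: no outgoing edges from {package}; recursion stops.
dist values: 0, 1, 1, 2, 2, 3, 3, 4; the maximum is 4.

4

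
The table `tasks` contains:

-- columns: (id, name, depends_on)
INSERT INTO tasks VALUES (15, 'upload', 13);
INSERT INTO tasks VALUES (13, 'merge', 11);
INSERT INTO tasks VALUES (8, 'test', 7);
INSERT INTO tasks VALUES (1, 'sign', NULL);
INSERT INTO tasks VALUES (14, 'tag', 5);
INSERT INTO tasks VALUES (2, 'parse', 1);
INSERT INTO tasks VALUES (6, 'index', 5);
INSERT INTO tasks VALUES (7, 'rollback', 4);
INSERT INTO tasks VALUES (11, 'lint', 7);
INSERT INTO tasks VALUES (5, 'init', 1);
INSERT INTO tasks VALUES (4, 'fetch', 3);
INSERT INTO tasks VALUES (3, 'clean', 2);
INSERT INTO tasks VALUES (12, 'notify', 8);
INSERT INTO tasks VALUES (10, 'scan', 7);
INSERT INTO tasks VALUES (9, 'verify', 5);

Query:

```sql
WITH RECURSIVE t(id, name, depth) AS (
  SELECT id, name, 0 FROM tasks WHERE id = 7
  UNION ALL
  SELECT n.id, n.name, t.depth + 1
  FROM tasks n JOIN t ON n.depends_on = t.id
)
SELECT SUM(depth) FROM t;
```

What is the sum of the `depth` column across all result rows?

10

Base: id=7 (rollback) at depth 0.
Iteration 1: rows with depends_on in {7} -> test (id 8, depth 1), scan (id 10, depth 1), lint (id 11, depth 1).
Iteration 2: rows with depends_on in {8,10,11} -> notify (id 12, depth 2), merge (id 13, depth 2).
Iteration 3: rows with depends_on in {12,13} -> upload (id 15, depth 3).
Iteration 4: no rows with depends_on in {15}; recursion stops.
SUM(depth) = 0 + 1 + 1 + 1 + 2 + 2 + 3 = 10.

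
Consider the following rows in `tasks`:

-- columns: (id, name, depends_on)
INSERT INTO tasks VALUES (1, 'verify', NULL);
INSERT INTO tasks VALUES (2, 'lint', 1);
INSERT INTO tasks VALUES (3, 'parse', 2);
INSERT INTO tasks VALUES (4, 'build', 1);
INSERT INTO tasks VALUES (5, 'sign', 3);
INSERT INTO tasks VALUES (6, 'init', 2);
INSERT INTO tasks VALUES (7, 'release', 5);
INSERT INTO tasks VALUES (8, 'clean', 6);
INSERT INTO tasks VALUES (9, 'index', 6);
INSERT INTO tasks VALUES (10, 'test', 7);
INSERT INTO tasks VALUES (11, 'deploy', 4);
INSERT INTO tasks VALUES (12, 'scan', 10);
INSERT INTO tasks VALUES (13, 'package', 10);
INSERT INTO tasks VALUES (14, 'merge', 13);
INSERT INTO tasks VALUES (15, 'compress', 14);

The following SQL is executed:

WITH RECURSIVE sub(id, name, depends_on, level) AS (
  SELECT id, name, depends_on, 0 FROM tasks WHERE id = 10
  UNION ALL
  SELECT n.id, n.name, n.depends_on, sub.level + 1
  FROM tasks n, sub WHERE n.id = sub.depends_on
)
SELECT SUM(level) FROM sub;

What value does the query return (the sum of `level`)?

15

Base: id=10 (test), depends_on=7, level 0.
Iteration 1: join on id=7 -> release (id 7, depends_on=5, level 1).
Iteration 2: join on id=5 -> sign (id 5, depends_on=3, level 2).
Iteration 3: join on id=3 -> parse (id 3, depends_on=2, level 3).
Iteration 4: join on id=2 -> lint (id 2, depends_on=1, level 4).
Iteration 5: join on id=1 -> verify (id 1, depends_on=NULL, level 5).
Iteration 6: depends_on is NULL; no match; recursion stops.
SUM(level) = 0 + 1 + 2 + 3 + 4 + 5 = 15.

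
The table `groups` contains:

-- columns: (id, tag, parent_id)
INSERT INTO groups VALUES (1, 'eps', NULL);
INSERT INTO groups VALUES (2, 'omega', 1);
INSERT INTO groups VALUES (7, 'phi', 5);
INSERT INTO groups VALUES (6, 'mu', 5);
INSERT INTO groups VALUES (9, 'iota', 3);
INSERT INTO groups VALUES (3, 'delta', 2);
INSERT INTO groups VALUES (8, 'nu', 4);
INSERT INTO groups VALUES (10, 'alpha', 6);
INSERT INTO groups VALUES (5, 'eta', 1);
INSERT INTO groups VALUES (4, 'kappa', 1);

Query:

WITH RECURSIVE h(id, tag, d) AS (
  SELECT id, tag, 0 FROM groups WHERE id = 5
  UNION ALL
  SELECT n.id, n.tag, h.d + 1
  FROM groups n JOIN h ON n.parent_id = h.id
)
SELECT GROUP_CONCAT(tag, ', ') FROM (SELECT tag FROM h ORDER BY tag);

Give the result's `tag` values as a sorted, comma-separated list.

alpha, eta, mu, phi

Base: id=5 (eta) at d 0.
Iteration 1: rows with parent_id in {5} -> mu (id 6, d 1), phi (id 7, d 1).
Iteration 2: rows with parent_id in {6,7} -> alpha (id 10, d 2).
Iteration 3: no rows with parent_id in {10}; recursion stops.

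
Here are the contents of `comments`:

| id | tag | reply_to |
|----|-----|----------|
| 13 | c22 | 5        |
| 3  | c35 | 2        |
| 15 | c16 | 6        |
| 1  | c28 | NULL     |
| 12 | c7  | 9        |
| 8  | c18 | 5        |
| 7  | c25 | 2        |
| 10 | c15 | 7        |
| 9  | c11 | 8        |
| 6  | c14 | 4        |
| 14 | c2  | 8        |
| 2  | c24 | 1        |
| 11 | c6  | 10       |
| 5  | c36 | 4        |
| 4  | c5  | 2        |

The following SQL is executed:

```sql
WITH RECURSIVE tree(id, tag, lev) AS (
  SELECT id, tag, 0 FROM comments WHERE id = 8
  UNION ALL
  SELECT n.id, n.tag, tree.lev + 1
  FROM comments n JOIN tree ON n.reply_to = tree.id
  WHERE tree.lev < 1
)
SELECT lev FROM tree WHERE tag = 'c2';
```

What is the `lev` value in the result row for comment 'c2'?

Base: id=8 (c18) at lev 0.
Iteration 1: rows with reply_to in {8} -> c11 (id 9, lev 1), c2 (id 14, lev 1).
Iteration 2: lev < 1 fails for all current rows; recursion stops.

1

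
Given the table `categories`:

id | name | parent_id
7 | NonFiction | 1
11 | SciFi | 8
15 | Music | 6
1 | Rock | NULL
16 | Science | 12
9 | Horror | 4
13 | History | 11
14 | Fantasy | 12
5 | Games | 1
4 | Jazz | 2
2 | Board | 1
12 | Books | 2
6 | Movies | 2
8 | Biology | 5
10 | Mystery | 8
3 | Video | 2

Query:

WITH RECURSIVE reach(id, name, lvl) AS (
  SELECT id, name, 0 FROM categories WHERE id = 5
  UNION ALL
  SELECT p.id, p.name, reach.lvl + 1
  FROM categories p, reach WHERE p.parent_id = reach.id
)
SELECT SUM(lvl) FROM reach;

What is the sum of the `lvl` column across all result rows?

Base: id=5 (Games) at lvl 0.
Iteration 1: rows with parent_id in {5} -> Biology (id 8, lvl 1).
Iteration 2: rows with parent_id in {8} -> Mystery (id 10, lvl 2), SciFi (id 11, lvl 2).
Iteration 3: rows with parent_id in {10,11} -> History (id 13, lvl 3).
Iteration 4: no rows with parent_id in {13}; recursion stops.
SUM(lvl) = 0 + 1 + 2 + 2 + 3 = 8.

8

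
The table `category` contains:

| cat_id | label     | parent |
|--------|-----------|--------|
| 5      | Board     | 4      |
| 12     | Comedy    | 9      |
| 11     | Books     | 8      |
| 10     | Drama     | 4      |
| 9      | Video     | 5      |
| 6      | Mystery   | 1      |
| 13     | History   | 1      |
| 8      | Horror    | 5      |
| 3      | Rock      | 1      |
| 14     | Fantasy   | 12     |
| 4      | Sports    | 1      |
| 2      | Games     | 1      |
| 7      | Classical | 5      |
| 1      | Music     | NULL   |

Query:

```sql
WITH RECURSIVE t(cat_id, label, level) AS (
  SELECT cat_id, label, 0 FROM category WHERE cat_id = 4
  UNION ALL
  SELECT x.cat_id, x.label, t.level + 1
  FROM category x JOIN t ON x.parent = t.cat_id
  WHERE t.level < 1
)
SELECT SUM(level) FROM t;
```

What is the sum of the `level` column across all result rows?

Base: cat_id=4 (Sports) at level 0.
Iteration 1: rows with parent in {4} -> Board (id 5, level 1), Drama (id 10, level 1).
Iteration 2: level < 1 fails for all current rows; recursion stops.
SUM(level) = 0 + 1 + 1 = 2.

2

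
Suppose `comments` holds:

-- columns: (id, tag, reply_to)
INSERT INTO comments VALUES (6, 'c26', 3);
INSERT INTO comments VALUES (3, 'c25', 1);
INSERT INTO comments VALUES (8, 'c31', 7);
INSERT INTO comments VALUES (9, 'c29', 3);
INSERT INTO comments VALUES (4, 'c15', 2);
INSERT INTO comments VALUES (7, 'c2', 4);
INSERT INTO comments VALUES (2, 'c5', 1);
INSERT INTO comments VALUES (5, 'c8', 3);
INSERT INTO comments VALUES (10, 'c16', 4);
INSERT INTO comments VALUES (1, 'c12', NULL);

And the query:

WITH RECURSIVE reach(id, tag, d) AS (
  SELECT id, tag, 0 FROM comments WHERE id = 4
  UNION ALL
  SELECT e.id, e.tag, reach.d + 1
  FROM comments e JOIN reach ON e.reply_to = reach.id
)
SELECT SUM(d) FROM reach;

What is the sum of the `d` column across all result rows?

4

Base: id=4 (c15) at d 0.
Iteration 1: rows with reply_to in {4} -> c2 (id 7, d 1), c16 (id 10, d 1).
Iteration 2: rows with reply_to in {7,10} -> c31 (id 8, d 2).
Iteration 3: no rows with reply_to in {8}; recursion stops.
SUM(d) = 0 + 1 + 1 + 2 = 4.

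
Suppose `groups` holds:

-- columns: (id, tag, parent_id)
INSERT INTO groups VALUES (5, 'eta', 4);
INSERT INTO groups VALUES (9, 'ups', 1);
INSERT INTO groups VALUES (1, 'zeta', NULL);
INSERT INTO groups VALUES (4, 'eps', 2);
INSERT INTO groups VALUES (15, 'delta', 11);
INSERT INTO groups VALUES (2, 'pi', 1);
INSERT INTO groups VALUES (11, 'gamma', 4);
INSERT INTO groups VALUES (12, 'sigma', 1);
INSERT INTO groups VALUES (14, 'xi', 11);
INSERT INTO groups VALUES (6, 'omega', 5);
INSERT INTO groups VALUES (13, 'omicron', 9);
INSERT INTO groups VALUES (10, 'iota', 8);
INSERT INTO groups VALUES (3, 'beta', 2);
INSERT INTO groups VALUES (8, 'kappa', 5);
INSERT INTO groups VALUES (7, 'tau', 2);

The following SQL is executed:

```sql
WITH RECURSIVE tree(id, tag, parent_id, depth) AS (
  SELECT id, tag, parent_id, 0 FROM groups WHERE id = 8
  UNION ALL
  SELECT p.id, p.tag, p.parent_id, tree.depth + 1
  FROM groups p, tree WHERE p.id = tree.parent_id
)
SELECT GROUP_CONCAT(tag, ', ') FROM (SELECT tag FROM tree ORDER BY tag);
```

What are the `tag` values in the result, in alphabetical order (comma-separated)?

eps, eta, kappa, pi, zeta

Base: id=8 (kappa), parent_id=5, depth 0.
Iteration 1: join on id=5 -> eta (id 5, parent_id=4, depth 1).
Iteration 2: join on id=4 -> eps (id 4, parent_id=2, depth 2).
Iteration 3: join on id=2 -> pi (id 2, parent_id=1, depth 3).
Iteration 4: join on id=1 -> zeta (id 1, parent_id=NULL, depth 4).
Iteration 5: parent_id is NULL; no match; recursion stops.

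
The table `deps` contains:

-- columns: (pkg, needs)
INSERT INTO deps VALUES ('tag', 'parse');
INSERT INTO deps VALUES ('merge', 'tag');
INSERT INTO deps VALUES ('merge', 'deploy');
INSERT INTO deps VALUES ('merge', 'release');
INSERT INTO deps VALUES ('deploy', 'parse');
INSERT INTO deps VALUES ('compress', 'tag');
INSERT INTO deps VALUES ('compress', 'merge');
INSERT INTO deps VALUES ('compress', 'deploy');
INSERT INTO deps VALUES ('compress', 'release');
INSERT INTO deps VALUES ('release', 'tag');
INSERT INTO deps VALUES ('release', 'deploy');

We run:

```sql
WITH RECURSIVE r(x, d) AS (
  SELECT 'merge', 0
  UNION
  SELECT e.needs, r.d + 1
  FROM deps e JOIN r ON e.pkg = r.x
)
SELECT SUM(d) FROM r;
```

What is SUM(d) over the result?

12

Base: (merge, d=0).
Iteration 1: edges from {merge} -> (deploy, d=1), (release, d=1), (tag, d=1).
Iteration 2: edges from {deploy,release,tag} -> (deploy, d=2), (parse, d=2), (tag, d=2). [UNION drops 1 duplicate row(s)]
Iteration 3: edges from {deploy,parse,tag} -> (parse, d=3). [UNION drops 1 duplicate row(s)]
Iteration 4: no outgoing edges from {parse}; recursion stops.
SUM(d) = 0 + 1 + 1 + 1 + 2 + 2 + 2 + 3 = 12.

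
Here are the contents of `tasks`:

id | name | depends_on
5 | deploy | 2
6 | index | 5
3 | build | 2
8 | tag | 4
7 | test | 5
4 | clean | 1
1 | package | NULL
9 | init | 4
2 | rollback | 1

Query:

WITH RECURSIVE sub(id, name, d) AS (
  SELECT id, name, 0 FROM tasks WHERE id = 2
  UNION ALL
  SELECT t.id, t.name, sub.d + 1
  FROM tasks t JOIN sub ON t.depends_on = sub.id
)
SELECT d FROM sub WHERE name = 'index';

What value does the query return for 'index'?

Base: id=2 (rollback) at d 0.
Iteration 1: rows with depends_on in {2} -> build (id 3, d 1), deploy (id 5, d 1).
Iteration 2: rows with depends_on in {3,5} -> index (id 6, d 2), test (id 7, d 2).
Iteration 3: no rows with depends_on in {6,7}; recursion stops.

2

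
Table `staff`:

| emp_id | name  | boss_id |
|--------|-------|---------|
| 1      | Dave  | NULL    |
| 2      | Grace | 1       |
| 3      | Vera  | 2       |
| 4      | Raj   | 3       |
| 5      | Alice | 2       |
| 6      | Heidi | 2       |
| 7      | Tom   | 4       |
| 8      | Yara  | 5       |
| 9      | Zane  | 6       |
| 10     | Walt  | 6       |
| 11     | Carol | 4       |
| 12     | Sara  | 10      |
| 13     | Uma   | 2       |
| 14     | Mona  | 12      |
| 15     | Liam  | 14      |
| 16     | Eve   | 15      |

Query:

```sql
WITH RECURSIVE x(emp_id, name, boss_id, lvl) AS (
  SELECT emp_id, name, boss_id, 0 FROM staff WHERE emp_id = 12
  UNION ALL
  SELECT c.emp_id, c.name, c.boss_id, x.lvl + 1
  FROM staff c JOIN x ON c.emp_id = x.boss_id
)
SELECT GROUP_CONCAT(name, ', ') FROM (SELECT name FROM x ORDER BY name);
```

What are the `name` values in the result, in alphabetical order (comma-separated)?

Dave, Grace, Heidi, Sara, Walt

Base: emp_id=12 (Sara), boss_id=10, lvl 0.
Iteration 1: join on emp_id=10 -> Walt (id 10, boss_id=6, lvl 1).
Iteration 2: join on emp_id=6 -> Heidi (id 6, boss_id=2, lvl 2).
Iteration 3: join on emp_id=2 -> Grace (id 2, boss_id=1, lvl 3).
Iteration 4: join on emp_id=1 -> Dave (id 1, boss_id=NULL, lvl 4).
Iteration 5: boss_id is NULL; no match; recursion stops.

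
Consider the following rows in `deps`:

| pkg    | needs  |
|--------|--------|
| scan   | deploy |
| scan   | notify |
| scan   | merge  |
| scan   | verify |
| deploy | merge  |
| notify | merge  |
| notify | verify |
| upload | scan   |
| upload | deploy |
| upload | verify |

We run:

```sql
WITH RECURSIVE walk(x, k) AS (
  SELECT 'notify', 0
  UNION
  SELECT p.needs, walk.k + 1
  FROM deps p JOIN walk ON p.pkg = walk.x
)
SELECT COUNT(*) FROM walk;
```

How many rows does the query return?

3

Base: (notify, k=0).
Iteration 1: edges from {notify} -> (merge, k=1), (verify, k=1).
Iteration 2: no outgoing edges from {merge,verify}; recursion stops.
Total rows emitted: 3.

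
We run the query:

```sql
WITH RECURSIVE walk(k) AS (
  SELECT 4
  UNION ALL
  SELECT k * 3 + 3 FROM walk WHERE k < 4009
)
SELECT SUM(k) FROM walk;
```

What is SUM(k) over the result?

18028

Base: k=4.
Iteration 1: 4 < 4009 holds -> k = 4 * 3 + 3 = 15.
Iteration 2: 15 < 4009 holds -> k = 15 * 3 + 3 = 48.
Iteration 3: 48 < 4009 holds -> k = 48 * 3 + 3 = 147.
Iteration 4: 147 < 4009 holds -> k = 147 * 3 + 3 = 444.
Iteration 5: 444 < 4009 holds -> k = 444 * 3 + 3 = 1335.
Iteration 6: 1335 < 4009 holds -> k = 1335 * 3 + 3 = 4008.
Iteration 7: 4008 < 4009 holds -> k = 4008 * 3 + 3 = 12027.
Iteration 8: 12027 < 4009 fails; recursion stops.
SUM(k) = 4 + 15 + 48 + 147 + 444 + 1335 + 4008 + 12027 = 18028.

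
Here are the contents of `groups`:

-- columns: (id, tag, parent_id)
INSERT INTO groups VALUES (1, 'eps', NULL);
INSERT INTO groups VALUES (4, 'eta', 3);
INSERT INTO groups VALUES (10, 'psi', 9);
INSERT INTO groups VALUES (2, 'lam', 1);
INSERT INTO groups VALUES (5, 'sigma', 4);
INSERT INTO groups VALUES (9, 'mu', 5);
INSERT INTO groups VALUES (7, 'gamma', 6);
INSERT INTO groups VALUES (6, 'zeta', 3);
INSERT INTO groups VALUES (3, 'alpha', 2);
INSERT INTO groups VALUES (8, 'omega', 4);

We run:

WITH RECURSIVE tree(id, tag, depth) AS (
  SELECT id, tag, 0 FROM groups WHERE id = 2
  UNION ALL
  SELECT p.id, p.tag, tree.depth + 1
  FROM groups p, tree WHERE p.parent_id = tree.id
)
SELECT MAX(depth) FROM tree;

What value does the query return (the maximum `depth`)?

5

Base: id=2 (lam) at depth 0.
Iteration 1: rows with parent_id in {2} -> alpha (id 3, depth 1).
Iteration 2: rows with parent_id in {3} -> eta (id 4, depth 2), zeta (id 6, depth 2).
Iteration 3: rows with parent_id in {4,6} -> sigma (id 5, depth 3), gamma (id 7, depth 3), omega (id 8, depth 3).
Iteration 4: rows with parent_id in {5,7,8} -> mu (id 9, depth 4).
Iteration 5: rows with parent_id in {9} -> psi (id 10, depth 5).
Iteration 6: no rows with parent_id in {10}; recursion stops.
depth values: 0, 1, 2, 2, 3, 3, 3, 4, 5; the maximum is 5.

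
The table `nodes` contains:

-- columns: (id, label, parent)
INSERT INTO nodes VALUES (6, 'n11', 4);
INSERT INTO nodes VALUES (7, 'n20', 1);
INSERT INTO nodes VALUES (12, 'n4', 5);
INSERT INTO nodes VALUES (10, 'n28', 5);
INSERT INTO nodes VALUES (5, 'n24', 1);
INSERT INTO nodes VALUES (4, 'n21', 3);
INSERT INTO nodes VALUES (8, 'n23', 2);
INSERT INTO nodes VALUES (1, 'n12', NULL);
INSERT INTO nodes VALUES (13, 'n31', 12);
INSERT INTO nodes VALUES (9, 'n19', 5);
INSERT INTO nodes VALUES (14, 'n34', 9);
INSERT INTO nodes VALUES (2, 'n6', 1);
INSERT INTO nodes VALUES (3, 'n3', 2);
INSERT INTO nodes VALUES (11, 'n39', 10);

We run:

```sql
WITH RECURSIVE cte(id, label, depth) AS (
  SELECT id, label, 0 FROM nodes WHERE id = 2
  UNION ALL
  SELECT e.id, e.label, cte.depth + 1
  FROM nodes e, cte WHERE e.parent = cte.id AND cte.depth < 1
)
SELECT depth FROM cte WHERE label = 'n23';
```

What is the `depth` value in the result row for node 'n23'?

Base: id=2 (n6) at depth 0.
Iteration 1: rows with parent in {2} -> n3 (id 3, depth 1), n23 (id 8, depth 1).
Iteration 2: depth < 1 fails for all current rows; recursion stops.

1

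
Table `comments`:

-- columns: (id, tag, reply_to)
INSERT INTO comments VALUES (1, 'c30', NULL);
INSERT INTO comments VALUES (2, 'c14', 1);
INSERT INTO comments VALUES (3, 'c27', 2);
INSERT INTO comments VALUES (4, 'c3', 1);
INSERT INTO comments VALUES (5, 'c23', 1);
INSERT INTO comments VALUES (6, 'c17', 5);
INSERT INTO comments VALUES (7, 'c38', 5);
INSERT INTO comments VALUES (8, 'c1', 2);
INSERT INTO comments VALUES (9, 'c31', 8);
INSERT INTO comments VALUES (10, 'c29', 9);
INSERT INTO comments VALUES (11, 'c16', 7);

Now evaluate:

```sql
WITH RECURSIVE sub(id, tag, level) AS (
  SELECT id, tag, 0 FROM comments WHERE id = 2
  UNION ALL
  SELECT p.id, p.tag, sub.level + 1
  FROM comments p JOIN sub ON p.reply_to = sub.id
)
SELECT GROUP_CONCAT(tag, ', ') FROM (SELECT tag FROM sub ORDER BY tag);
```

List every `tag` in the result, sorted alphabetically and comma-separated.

c1, c14, c27, c29, c31

Base: id=2 (c14) at level 0.
Iteration 1: rows with reply_to in {2} -> c27 (id 3, level 1), c1 (id 8, level 1).
Iteration 2: rows with reply_to in {3,8} -> c31 (id 9, level 2).
Iteration 3: rows with reply_to in {9} -> c29 (id 10, level 3).
Iteration 4: no rows with reply_to in {10}; recursion stops.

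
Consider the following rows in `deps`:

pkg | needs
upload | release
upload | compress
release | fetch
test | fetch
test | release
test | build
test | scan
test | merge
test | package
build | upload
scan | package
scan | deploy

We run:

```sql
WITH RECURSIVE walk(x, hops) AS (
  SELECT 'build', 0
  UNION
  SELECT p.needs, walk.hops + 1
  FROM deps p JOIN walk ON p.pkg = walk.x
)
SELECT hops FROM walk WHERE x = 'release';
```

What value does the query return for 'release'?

2

Base: (build, hops=0).
Iteration 1: edges from {build} -> (upload, hops=1).
Iteration 2: edges from {upload} -> (compress, hops=2), (release, hops=2).
Iteration 3: edges from {compress,release} -> (fetch, hops=3).
Iteration 4: no outgoing edges from {fetch}; recursion stops.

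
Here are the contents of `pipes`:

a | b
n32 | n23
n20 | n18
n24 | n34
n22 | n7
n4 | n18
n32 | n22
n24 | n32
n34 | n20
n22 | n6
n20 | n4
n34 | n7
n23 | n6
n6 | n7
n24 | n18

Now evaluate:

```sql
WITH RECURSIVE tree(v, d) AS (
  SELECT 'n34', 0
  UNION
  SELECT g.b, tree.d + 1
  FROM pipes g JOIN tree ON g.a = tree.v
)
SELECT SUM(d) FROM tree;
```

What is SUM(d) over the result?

9

Base: (n34, d=0).
Iteration 1: edges from {n34} -> (n20, d=1), (n7, d=1).
Iteration 2: edges from {n20,n7} -> (n18, d=2), (n4, d=2).
Iteration 3: edges from {n18,n4} -> (n18, d=3).
Iteration 4: no outgoing edges from {n18}; recursion stops.
SUM(d) = 0 + 1 + 1 + 2 + 2 + 3 = 9.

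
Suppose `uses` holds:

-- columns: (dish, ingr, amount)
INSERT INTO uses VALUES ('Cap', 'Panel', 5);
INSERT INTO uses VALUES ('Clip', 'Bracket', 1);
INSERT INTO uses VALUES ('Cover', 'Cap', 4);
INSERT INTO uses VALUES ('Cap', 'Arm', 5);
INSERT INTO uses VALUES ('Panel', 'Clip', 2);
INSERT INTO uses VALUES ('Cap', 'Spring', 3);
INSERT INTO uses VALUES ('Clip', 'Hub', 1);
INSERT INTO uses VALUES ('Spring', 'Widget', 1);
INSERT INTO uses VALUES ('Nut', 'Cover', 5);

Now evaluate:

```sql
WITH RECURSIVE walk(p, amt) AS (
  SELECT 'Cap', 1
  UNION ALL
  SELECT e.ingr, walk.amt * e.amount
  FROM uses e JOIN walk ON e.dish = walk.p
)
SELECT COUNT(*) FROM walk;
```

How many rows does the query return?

8

Base: (Cap, amt=1).
Iteration 1: components of {Cap} -> Arm = 1*5 = 5, Panel = 1*5 = 5, Spring = 1*3 = 3.
Iteration 2: components of {Arm,Panel,Spring} -> Clip = 5*2 = 10, Widget = 3*1 = 3.
Iteration 3: components of {Clip,Widget} -> Bracket = 10*1 = 10, Hub = 10*1 = 10.
Iteration 4: no further components; recursion stops.
Total rows emitted: 8.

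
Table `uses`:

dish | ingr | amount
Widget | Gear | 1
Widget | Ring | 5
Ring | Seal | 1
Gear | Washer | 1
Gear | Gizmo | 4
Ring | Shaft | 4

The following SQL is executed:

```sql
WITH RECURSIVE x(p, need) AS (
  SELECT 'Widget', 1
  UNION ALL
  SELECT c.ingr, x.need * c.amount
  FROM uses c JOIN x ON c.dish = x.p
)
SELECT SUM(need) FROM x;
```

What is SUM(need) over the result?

Base: (Widget, need=1).
Iteration 1: components of {Widget} -> Gear = 1*1 = 1, Ring = 1*5 = 5.
Iteration 2: components of {Gear,Ring} -> Gizmo = 1*4 = 4, Seal = 5*1 = 5, Shaft = 5*4 = 20, Washer = 1*1 = 1.
Iteration 3: no further components; recursion stops.
SUM(need) = 1 + 1 + 5 + 1 + 4 + 5 + 20 = 37.

37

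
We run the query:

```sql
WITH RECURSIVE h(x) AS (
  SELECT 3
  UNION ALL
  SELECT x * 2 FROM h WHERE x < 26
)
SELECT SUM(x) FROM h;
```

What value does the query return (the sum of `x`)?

Base: x=3.
Iteration 1: 3 < 26 holds -> x = 3 * 2 = 6.
Iteration 2: 6 < 26 holds -> x = 6 * 2 = 12.
Iteration 3: 12 < 26 holds -> x = 12 * 2 = 24.
Iteration 4: 24 < 26 holds -> x = 24 * 2 = 48.
Iteration 5: 48 < 26 fails; recursion stops.
SUM(x) = 3 + 6 + 12 + 24 + 48 = 93.

93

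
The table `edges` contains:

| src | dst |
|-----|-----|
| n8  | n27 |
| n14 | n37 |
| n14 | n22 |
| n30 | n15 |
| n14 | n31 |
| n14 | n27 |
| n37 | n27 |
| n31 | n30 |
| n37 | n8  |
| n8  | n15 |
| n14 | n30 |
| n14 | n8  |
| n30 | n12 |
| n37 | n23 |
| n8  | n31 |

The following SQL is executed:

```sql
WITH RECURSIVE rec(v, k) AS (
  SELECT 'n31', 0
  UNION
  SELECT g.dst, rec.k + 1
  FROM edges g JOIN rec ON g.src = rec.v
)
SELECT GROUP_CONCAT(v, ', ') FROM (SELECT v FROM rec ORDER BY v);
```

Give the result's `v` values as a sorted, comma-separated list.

Base: (n31, k=0).
Iteration 1: edges from {n31} -> (n30, k=1).
Iteration 2: edges from {n30} -> (n12, k=2), (n15, k=2).
Iteration 3: no outgoing edges from {n12,n15}; recursion stops.

n12, n15, n30, n31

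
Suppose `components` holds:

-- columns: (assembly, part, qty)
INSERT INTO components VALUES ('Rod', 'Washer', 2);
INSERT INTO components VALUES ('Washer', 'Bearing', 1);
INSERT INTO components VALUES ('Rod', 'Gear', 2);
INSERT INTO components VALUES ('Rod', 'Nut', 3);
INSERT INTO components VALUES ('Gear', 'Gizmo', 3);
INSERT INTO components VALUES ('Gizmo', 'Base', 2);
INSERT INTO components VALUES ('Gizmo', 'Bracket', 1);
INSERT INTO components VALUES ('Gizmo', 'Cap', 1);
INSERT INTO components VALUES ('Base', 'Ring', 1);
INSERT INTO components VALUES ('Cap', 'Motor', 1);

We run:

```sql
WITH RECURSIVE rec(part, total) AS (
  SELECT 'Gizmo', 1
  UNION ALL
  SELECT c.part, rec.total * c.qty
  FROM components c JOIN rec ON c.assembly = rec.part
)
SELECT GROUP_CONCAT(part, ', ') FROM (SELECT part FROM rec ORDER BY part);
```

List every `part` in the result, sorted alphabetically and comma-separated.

Base, Bracket, Cap, Gizmo, Motor, Ring

Base: (Gizmo, total=1).
Iteration 1: components of {Gizmo} -> Base = 1*2 = 2, Bracket = 1*1 = 1, Cap = 1*1 = 1.
Iteration 2: components of {Base,Bracket,Cap} -> Motor = 1*1 = 1, Ring = 2*1 = 2.
Iteration 3: no further components; recursion stops.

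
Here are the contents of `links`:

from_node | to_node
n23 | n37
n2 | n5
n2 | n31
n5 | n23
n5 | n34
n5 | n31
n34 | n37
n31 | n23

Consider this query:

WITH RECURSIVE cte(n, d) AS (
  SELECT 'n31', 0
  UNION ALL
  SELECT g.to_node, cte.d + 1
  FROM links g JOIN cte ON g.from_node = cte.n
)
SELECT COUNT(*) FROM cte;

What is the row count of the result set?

3

Base: (n31, d=0).
Iteration 1: edges from {n31} -> (n23, d=1).
Iteration 2: edges from {n23} -> (n37, d=2).
Iteration 3: no outgoing edges from {n37}; recursion stops.
Total rows emitted: 3.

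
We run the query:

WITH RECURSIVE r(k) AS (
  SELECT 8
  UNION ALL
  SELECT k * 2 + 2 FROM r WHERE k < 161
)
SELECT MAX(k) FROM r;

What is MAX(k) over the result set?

Base: k=8.
Iteration 1: 8 < 161 holds -> k = 8 * 2 + 2 = 18.
Iteration 2: 18 < 161 holds -> k = 18 * 2 + 2 = 38.
Iteration 3: 38 < 161 holds -> k = 38 * 2 + 2 = 78.
Iteration 4: 78 < 161 holds -> k = 78 * 2 + 2 = 158.
Iteration 5: 158 < 161 holds -> k = 158 * 2 + 2 = 318.
Iteration 6: 318 < 161 fails; recursion stops.
k values: 8, 18, 38, 78, 158, 318; the maximum is 318.

318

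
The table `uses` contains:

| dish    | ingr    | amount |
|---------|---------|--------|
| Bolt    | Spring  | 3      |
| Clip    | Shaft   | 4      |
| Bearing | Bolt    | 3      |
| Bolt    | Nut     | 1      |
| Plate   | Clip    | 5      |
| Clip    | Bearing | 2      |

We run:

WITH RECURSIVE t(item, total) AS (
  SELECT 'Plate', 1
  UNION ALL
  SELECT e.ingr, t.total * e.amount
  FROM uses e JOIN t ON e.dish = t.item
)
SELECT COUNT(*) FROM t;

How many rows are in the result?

7

Base: (Plate, total=1).
Iteration 1: components of {Plate} -> Clip = 1*5 = 5.
Iteration 2: components of {Clip} -> Bearing = 5*2 = 10, Shaft = 5*4 = 20.
Iteration 3: components of {Bearing,Shaft} -> Bolt = 10*3 = 30.
Iteration 4: components of {Bolt} -> Nut = 30*1 = 30, Spring = 30*3 = 90.
Iteration 5: no further components; recursion stops.
Total rows emitted: 7.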